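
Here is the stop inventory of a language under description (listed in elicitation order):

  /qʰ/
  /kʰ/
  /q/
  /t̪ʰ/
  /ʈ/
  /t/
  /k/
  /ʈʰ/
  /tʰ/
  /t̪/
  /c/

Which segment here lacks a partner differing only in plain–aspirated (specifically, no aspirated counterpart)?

Dental: /t̪/ ~ /t̪ʰ/
Alveolar: /t/ ~ /tʰ/
Retroflex: /ʈ/ ~ /ʈʰ/
Velar: /k/ ~ /kʰ/
Uvular: /q/ ~ /qʰ/
Palatal: only /c/ (plain); no aspirated partner.
So /c/ is the unpaired segment.

/c/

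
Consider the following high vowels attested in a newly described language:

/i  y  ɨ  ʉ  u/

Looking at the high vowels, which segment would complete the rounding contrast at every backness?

/ɯ/

backness          unrounded  rounded 
front             i         y       
central           ɨ         ʉ       
back              —         u       
The back row has no unrounded member, so the gap is the back unrounded vowel /ɯ/.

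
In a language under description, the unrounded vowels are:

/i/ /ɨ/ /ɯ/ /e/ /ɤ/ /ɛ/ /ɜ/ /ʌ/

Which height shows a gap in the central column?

high-mid

height            front     central   back    
high              i         ɨ         ɯ       
high-mid          e         —         ɤ       
low-mid           ɛ         ɜ         ʌ       
Every height has a central member except high-mid, where /ɘ/ would be expected.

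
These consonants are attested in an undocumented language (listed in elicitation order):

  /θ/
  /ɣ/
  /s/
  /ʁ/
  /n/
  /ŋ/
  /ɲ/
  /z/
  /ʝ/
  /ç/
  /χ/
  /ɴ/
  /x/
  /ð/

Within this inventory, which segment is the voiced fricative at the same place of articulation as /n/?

/z/

/n/ is an alveolar nasal.
The voiced fricative at the same place is a voiced alveolar fricative — in this inventory, /z/.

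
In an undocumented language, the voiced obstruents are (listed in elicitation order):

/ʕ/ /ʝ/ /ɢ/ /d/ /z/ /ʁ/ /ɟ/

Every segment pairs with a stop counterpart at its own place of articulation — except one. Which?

/ʕ/

Alveolar: /d/ ~ /z/
Palatal: /ɟ/ ~ /ʝ/
Uvular: /ɢ/ ~ /ʁ/
Pharyngeal: only /ʕ/ (fricative); no stop partner.
So /ʕ/ is the unpaired segment.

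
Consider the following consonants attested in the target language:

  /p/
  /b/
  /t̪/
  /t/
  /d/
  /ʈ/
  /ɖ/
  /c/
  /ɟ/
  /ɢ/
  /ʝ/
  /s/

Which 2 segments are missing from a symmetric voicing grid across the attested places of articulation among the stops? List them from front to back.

/d̪/, /q/

place of articulation  voiceless  voiced  
bilabial          p         b       
dental            t̪        —       
alveolar          t         d       
retroflex         ʈ         ɖ       
palatal           c         ɟ       
uvular            —         ɢ       
Gaps, from front to back: dental lacks voiced (/d̪/); uvular lacks voiceless (/q/).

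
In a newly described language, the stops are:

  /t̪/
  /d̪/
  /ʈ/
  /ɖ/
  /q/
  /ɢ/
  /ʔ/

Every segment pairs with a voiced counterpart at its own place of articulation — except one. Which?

Dental: /t̪/ ~ /d̪/
Retroflex: /ʈ/ ~ /ɖ/
Uvular: /q/ ~ /ɢ/
Glottal: only /ʔ/ (voiceless); no voiced partner.
So /ʔ/ is the unpaired segment.

/ʔ/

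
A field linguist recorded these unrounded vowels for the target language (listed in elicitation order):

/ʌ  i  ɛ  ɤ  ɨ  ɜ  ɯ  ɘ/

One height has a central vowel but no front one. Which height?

high-mid

height            front     central   back    
high              i         ɨ         ɯ       
high-mid          —         ɘ         ɤ       
low-mid           ɛ         ɜ         ʌ       
Every height has a front member except high-mid, where /e/ would be expected.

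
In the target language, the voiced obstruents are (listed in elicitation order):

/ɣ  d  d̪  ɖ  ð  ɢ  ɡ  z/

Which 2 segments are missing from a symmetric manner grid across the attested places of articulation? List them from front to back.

/ʐ/, /ʁ/

place of articulation  stop      fricative
dental            d̪        ð       
alveolar          d         z       
retroflex         ɖ         —       
velar             ɡ         ɣ       
uvular            ɢ         —       
Gaps, from front to back: retroflex lacks fricative (/ʐ/); uvular lacks fricative (/ʁ/).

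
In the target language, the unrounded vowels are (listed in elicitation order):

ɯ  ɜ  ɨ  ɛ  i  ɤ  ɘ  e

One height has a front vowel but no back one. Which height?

high: front /i/, central /ɨ/, back /ɯ/.
high-mid: front /e/, central /ɘ/, back /ɤ/.
low-mid: front /ɛ/, central /ɜ/, back —.
Every height has a back member except low-mid, where /ʌ/ would be expected.

low-mid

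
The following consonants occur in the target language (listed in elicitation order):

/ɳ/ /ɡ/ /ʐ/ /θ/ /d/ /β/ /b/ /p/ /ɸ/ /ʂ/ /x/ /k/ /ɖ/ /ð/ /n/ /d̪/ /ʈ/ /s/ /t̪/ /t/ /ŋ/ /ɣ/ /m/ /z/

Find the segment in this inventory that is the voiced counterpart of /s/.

/s/ is a voiceless alveolar fricative.
The voiced counterpart is a voiced alveolar fricative — in this inventory, /z/.

/z/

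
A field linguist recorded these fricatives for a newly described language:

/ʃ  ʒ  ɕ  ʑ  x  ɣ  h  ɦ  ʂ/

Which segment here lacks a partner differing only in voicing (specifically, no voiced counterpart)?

Postalveolar: /ʃ/ ~ /ʒ/
Alveolo-palatal: /ɕ/ ~ /ʑ/
Velar: /x/ ~ /ɣ/
Glottal: /h/ ~ /ɦ/
Retroflex: only /ʂ/ (voiceless); no voiced partner.
So /ʂ/ is the unpaired segment.

/ʂ/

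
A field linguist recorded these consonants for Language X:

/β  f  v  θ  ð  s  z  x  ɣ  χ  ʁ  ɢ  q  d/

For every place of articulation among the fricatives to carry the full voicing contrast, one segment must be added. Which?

/ɸ/

Voiceless: /f/ (labiodental), /θ/ (dental), /s/ (alveolar), /x/ (velar), /χ/ (uvular).
Voiced: /β/ (bilabial), /v/ (labiodental), /ð/ (dental), /z/ (alveolar), /ɣ/ (velar), /ʁ/ (uvular).
The bilabial row has no voiceless member, so the gap is the voiceless bilabial fricative /ɸ/.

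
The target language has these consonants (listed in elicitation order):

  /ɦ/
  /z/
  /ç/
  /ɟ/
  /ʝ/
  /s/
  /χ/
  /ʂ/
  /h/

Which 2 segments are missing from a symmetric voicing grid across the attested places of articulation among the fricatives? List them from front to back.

/ʐ/, /ʁ/

alveolar: voiceless /s/, voiced /z/.
retroflex: voiceless /ʂ/, voiced —.
palatal: voiceless /ç/, voiced /ʝ/.
uvular: voiceless /χ/, voiced —.
glottal: voiceless /h/, voiced /ɦ/.
Gaps, from front to back: retroflex lacks voiced (/ʐ/); uvular lacks voiced (/ʁ/).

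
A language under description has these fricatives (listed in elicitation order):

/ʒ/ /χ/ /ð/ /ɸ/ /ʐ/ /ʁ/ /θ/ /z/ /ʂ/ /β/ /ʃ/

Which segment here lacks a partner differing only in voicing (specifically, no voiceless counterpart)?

/z/

Bilabial: /ɸ/ ~ /β/
Dental: /θ/ ~ /ð/
Postalveolar: /ʃ/ ~ /ʒ/
Retroflex: /ʂ/ ~ /ʐ/
Uvular: /χ/ ~ /ʁ/
Alveolar: only /z/ (voiced); no voiceless partner.
So /z/ is the unpaired segment.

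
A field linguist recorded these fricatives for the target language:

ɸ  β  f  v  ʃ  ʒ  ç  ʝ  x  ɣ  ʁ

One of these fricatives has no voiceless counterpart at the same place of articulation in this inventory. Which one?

/ʁ/

Bilabial: /ɸ/ ~ /β/
Labiodental: /f/ ~ /v/
Postalveolar: /ʃ/ ~ /ʒ/
Palatal: /ç/ ~ /ʝ/
Velar: /x/ ~ /ɣ/
Uvular: only /ʁ/ (voiced); no voiceless partner.
So /ʁ/ is the unpaired segment.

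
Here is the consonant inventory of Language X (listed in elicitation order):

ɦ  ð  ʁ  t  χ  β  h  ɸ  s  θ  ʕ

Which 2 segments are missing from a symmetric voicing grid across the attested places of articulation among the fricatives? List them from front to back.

Voiceless: /ɸ/ (bilabial), /θ/ (dental), /s/ (alveolar), /χ/ (uvular), /h/ (glottal).
Voiced: /β/ (bilabial), /ð/ (dental), /ʁ/ (uvular), /ʕ/ (pharyngeal), /ɦ/ (glottal).
Gaps, from front to back: alveolar lacks voiced (/z/); pharyngeal lacks voiceless (/ħ/).

/z/, /ħ/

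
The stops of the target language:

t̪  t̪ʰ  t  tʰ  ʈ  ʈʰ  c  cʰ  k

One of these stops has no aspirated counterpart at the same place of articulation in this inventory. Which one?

/k/

Dental: /t̪/ ~ /t̪ʰ/
Alveolar: /t/ ~ /tʰ/
Retroflex: /ʈ/ ~ /ʈʰ/
Palatal: /c/ ~ /cʰ/
Velar: only /k/ (plain); no aspirated partner.
So /k/ is the unpaired segment.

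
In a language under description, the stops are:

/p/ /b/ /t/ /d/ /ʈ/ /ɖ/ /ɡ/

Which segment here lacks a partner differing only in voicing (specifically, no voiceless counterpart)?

/ɡ/

Bilabial: /p/ ~ /b/
Alveolar: /t/ ~ /d/
Retroflex: /ʈ/ ~ /ɖ/
Velar: only /ɡ/ (voiced); no voiceless partner.
So /ɡ/ is the unpaired segment.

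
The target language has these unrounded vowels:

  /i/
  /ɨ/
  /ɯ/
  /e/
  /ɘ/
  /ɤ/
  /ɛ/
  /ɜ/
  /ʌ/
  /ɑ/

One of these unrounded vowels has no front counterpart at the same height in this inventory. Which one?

/ɑ/

High: /i/ ~ /ɨ/ ~ /ɯ/
High-mid: /e/ ~ /ɘ/ ~ /ɤ/
Low-mid: /ɛ/ ~ /ɜ/ ~ /ʌ/
Low: only /ɑ/ (back); no front partner.
So /ɑ/ is the unpaired segment.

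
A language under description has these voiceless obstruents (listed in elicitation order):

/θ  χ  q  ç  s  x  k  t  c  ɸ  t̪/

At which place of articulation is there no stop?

Stop: /t̪/ (dental), /t/ (alveolar), /c/ (palatal), /k/ (velar), /q/ (uvular).
Fricative: /ɸ/ (bilabial), /θ/ (dental), /s/ (alveolar), /ç/ (palatal), /x/ (velar), /χ/ (uvular).
Every place of articulation has a stop member except bilabial, where /p/ would be expected.

bilabial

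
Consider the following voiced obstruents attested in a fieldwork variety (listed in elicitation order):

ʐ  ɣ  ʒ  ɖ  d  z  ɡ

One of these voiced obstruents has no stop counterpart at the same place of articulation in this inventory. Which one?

Alveolar: /d/ ~ /z/
Retroflex: /ɖ/ ~ /ʐ/
Velar: /ɡ/ ~ /ɣ/
Postalveolar: only /ʒ/ (fricative); no stop partner.
So /ʒ/ is the unpaired segment.

/ʒ/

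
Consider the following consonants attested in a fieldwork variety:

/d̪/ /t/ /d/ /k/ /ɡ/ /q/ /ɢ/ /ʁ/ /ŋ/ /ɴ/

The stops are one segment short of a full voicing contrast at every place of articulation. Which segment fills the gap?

/t̪/

Voiceless: /t/ (alveolar), /k/ (velar), /q/ (uvular).
Voiced: /d̪/ (dental), /d/ (alveolar), /ɡ/ (velar), /ɢ/ (uvular).
The dental row has no voiceless member, so the gap is the voiceless dental stop /t̪/.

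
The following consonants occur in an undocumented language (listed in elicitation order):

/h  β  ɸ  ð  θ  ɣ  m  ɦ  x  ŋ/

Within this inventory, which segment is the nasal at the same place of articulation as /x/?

/ŋ/

/x/ is a voiceless velar fricative.
The nasal at the same place is a velar nasal — in this inventory, /ŋ/.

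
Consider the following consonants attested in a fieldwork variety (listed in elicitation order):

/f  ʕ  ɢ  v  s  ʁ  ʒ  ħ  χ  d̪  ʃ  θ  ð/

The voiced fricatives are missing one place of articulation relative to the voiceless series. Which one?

labiodental: voiceless /f/, voiced /v/.
dental: voiceless /θ/, voiced /ð/.
alveolar: voiceless /s/, voiced —.
postalveolar: voiceless /ʃ/, voiced /ʒ/.
uvular: voiceless /χ/, voiced /ʁ/.
pharyngeal: voiceless /ħ/, voiced /ʕ/.
Every place of articulation has a voiced member except alveolar, where /z/ would be expected.

alveolar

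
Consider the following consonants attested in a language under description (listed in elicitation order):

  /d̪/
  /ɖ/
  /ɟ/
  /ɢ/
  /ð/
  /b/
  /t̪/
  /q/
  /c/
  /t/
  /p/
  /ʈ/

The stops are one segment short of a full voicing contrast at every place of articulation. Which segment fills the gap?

bilabial: voiceless /p/, voiced /b/.
dental: voiceless /t̪/, voiced /d̪/.
alveolar: voiceless /t/, voiced —.
retroflex: voiceless /ʈ/, voiced /ɖ/.
palatal: voiceless /c/, voiced /ɟ/.
uvular: voiceless /q/, voiced /ɢ/.
The alveolar row has no voiced member, so the gap is the voiced alveolar stop /d/.

/d/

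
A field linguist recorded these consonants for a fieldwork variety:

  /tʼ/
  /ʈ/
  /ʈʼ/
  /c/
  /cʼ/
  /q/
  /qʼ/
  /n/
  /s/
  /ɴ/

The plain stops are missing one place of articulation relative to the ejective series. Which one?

place of articulation  plain     ejective
alveolar          —         tʼ      
retroflex         ʈ         ʈʼ      
palatal           c         cʼ      
uvular            q         qʼ      
Every place of articulation has a plain member except alveolar, where /t/ would be expected.

alveolar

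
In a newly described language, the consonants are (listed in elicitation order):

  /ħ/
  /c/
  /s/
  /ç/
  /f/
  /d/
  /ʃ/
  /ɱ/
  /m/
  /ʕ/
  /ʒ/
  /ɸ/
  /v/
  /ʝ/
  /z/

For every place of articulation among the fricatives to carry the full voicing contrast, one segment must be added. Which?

/β/

bilabial: voiceless /ɸ/, voiced —.
labiodental: voiceless /f/, voiced /v/.
alveolar: voiceless /s/, voiced /z/.
postalveolar: voiceless /ʃ/, voiced /ʒ/.
palatal: voiceless /ç/, voiced /ʝ/.
pharyngeal: voiceless /ħ/, voiced /ʕ/.
The bilabial row has no voiced member, so the gap is the voiced bilabial fricative /β/.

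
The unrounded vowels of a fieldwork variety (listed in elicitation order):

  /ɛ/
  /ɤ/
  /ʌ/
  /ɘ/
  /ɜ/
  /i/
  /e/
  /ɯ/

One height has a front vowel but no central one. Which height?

high

high: front /i/, central —, back /ɯ/.
high-mid: front /e/, central /ɘ/, back /ɤ/.
low-mid: front /ɛ/, central /ɜ/, back /ʌ/.
Every height has a central member except high, where /ɨ/ would be expected.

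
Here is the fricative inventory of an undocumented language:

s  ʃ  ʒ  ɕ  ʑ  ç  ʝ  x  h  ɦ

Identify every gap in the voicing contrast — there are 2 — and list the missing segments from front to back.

/z/, /ɣ/

Voiceless: /s/ (alveolar), /ʃ/ (postalveolar), /ɕ/ (alveolo-palatal), /ç/ (palatal), /x/ (velar), /h/ (glottal).
Voiced: /ʒ/ (postalveolar), /ʑ/ (alveolo-palatal), /ʝ/ (palatal), /ɦ/ (glottal).
Gaps, from front to back: alveolar lacks voiced (/z/); velar lacks voiced (/ɣ/).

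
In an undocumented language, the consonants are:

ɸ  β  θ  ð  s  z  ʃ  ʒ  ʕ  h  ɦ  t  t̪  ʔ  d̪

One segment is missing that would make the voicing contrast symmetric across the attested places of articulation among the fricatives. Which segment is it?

/ħ/

bilabial: voiceless /ɸ/, voiced /β/.
dental: voiceless /θ/, voiced /ð/.
alveolar: voiceless /s/, voiced /z/.
postalveolar: voiceless /ʃ/, voiced /ʒ/.
pharyngeal: voiceless —, voiced /ʕ/.
glottal: voiceless /h/, voiced /ɦ/.
The pharyngeal row has no voiceless member, so the gap is the voiceless pharyngeal fricative /ħ/.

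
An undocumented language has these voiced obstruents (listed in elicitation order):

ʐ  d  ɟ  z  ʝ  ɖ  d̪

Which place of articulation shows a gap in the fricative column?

dental

Stop: /d̪/ (dental), /d/ (alveolar), /ɖ/ (retroflex), /ɟ/ (palatal).
Fricative: /z/ (alveolar), /ʐ/ (retroflex), /ʝ/ (palatal).
Every place of articulation has a fricative member except dental, where /ð/ would be expected.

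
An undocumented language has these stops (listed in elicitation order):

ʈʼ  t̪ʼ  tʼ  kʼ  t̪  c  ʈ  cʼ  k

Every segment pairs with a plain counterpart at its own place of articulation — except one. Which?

Dental: /t̪/ ~ /t̪ʼ/
Retroflex: /ʈ/ ~ /ʈʼ/
Palatal: /c/ ~ /cʼ/
Velar: /k/ ~ /kʼ/
Alveolar: only /tʼ/ (ejective); no plain partner.
So /tʼ/ is the unpaired segment.

/tʼ/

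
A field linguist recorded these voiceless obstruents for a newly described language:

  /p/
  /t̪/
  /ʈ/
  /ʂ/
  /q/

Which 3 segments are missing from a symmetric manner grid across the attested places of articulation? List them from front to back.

/ɸ/, /θ/, /χ/

bilabial: stop /p/, fricative —.
dental: stop /t̪/, fricative —.
retroflex: stop /ʈ/, fricative /ʂ/.
uvular: stop /q/, fricative —.
Gaps, from front to back: bilabial lacks fricative (/ɸ/); dental lacks fricative (/θ/); uvular lacks fricative (/χ/).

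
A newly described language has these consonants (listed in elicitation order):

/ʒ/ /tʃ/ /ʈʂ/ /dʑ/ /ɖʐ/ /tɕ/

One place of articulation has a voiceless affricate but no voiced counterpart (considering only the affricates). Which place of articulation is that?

postalveolar: voiceless /tʃ/, voiced —.
retroflex: voiceless /ʈʂ/, voiced /ɖʐ/.
alveolo-palatal: voiceless /tɕ/, voiced /dʑ/.
Every place of articulation has a voiced member except postalveolar, where /dʒ/ would be expected.

postalveolar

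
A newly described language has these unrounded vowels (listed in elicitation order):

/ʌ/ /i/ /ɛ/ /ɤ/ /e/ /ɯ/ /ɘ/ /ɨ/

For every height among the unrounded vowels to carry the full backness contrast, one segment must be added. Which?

Front: /i/ (high), /e/ (high-mid), /ɛ/ (low-mid).
Central: /ɨ/ (high), /ɘ/ (high-mid).
Back: /ɯ/ (high), /ɤ/ (high-mid), /ʌ/ (low-mid).
The low-mid row has no central member, so the gap is the low-mid central unrounded vowel /ɜ/.

/ɜ/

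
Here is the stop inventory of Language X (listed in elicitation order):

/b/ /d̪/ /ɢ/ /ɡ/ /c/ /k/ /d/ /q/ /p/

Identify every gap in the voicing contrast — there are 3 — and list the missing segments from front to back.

place of articulation  voiceless  voiced  
bilabial          p         b       
dental            —         d̪      
alveolar          —         d       
palatal           c         —       
velar             k         ɡ       
uvular            q         ɢ       
Gaps, from front to back: dental lacks voiceless (/t̪/); alveolar lacks voiceless (/t/); palatal lacks voiced (/ɟ/).

/t̪/, /t/, /ɟ/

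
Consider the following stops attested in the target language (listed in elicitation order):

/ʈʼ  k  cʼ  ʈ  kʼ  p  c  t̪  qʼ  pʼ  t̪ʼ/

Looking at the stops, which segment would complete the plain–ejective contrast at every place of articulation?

Plain: /p/ (bilabial), /t̪/ (dental), /ʈ/ (retroflex), /c/ (palatal), /k/ (velar).
Ejective: /pʼ/ (bilabial), /t̪ʼ/ (dental), /ʈʼ/ (retroflex), /cʼ/ (palatal), /kʼ/ (velar), /qʼ/ (uvular).
The uvular row has no plain member, so the gap is the plain uvular stop /q/.

/q/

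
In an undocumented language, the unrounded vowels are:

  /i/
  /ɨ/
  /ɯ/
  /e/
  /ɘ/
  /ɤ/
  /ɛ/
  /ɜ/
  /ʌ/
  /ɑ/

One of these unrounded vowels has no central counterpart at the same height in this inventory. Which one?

High: /i/ ~ /ɨ/ ~ /ɯ/
High-mid: /e/ ~ /ɘ/ ~ /ɤ/
Low-mid: /ɛ/ ~ /ɜ/ ~ /ʌ/
Low: only /ɑ/ (back); no central partner.
So /ɑ/ is the unpaired segment.

/ɑ/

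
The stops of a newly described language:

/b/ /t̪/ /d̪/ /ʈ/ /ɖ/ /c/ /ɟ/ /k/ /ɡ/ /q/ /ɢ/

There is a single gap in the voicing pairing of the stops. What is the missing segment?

Voiceless: /t̪/ (dental), /ʈ/ (retroflex), /c/ (palatal), /k/ (velar), /q/ (uvular).
Voiced: /b/ (bilabial), /d̪/ (dental), /ɖ/ (retroflex), /ɟ/ (palatal), /ɡ/ (velar), /ɢ/ (uvular).
The bilabial row has no voiceless member, so the gap is the voiceless bilabial stop /p/.

/p/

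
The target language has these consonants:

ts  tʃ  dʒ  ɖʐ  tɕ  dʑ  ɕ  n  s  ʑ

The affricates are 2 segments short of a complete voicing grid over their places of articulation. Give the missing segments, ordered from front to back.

place of articulation  voiceless  voiced  
alveolar          ts        —       
postalveolar      tʃ        dʒ      
retroflex         —         ɖʐ      
alveolo-palatal   tɕ        dʑ      
Gaps, from front to back: alveolar lacks voiced (/dz/); retroflex lacks voiceless (/ʈʂ/).

/dz/, /ʈʂ/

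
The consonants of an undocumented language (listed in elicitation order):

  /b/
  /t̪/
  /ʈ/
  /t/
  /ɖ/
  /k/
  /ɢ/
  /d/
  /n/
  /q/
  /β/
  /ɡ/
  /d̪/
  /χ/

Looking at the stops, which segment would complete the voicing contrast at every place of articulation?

Voiceless: /t̪/ (dental), /t/ (alveolar), /ʈ/ (retroflex), /k/ (velar), /q/ (uvular).
Voiced: /b/ (bilabial), /d̪/ (dental), /d/ (alveolar), /ɖ/ (retroflex), /ɡ/ (velar), /ɢ/ (uvular).
The bilabial row has no voiceless member, so the gap is the voiceless bilabial stop /p/.

/p/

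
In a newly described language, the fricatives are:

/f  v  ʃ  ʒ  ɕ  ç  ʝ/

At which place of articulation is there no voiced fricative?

place of articulation  voiceless  voiced  
labiodental       f         v       
postalveolar      ʃ         ʒ       
alveolo-palatal   ɕ         —       
palatal           ç         ʝ       
Every place of articulation has a voiced member except alveolo-palatal, where /ʑ/ would be expected.

alveolo-palatal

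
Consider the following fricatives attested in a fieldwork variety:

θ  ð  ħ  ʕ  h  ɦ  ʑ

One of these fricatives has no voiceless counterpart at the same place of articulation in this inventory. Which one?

/ʑ/

Dental: /θ/ ~ /ð/
Pharyngeal: /ħ/ ~ /ʕ/
Glottal: /h/ ~ /ɦ/
Alveolo-palatal: only /ʑ/ (voiced); no voiceless partner.
So /ʑ/ is the unpaired segment.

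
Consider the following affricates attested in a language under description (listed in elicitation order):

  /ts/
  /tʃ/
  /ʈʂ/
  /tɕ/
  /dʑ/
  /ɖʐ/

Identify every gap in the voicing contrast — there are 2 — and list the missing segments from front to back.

place of articulation  voiceless  voiced  
alveolar          ts        —       
postalveolar      tʃ        —       
retroflex         ʈʂ        ɖʐ      
alveolo-palatal   tɕ        dʑ      
Gaps, from front to back: alveolar lacks voiced (/dz/); postalveolar lacks voiced (/dʒ/).

/dz/, /dʒ/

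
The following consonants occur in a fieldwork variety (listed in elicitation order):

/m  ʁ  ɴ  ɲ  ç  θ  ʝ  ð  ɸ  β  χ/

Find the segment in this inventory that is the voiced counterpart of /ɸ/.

/ɸ/ is a voiceless bilabial fricative.
The voiced counterpart is a voiced bilabial fricative — in this inventory, /β/.

/β/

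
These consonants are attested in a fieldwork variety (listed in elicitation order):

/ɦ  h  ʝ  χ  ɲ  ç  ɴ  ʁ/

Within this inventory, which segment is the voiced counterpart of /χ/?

/χ/ is a voiceless uvular fricative.
The voiced counterpart is a voiced uvular fricative — in this inventory, /ʁ/.

/ʁ/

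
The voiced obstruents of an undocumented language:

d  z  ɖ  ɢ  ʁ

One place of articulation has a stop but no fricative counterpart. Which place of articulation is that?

retroflex

place of articulation  stop      fricative
alveolar          d         z       
retroflex         ɖ         —       
uvular            ɢ         ʁ       
Every place of articulation has a fricative member except retroflex, where /ʐ/ would be expected.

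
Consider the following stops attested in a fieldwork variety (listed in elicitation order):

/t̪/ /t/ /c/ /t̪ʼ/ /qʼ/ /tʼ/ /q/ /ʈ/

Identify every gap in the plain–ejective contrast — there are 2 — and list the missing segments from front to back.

/ʈʼ/, /cʼ/

Plain: /t̪/ (dental), /t/ (alveolar), /ʈ/ (retroflex), /c/ (palatal), /q/ (uvular).
Ejective: /t̪ʼ/ (dental), /tʼ/ (alveolar), /qʼ/ (uvular).
Gaps, from front to back: retroflex lacks ejective (/ʈʼ/); palatal lacks ejective (/cʼ/).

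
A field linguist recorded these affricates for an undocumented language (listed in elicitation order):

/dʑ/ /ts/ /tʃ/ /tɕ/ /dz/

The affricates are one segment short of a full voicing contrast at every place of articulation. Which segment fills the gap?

/dʒ/

alveolar: voiceless /ts/, voiced /dz/.
postalveolar: voiceless /tʃ/, voiced —.
alveolo-palatal: voiceless /tɕ/, voiced /dʑ/.
The postalveolar row has no voiced member, so the gap is the voiced postalveolar affricate /dʒ/.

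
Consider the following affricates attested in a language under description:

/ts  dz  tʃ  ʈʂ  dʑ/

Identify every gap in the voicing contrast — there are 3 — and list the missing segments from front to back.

alveolar: voiceless /ts/, voiced /dz/.
postalveolar: voiceless /tʃ/, voiced —.
retroflex: voiceless /ʈʂ/, voiced —.
alveolo-palatal: voiceless —, voiced /dʑ/.
Gaps, from front to back: postalveolar lacks voiced (/dʒ/); retroflex lacks voiced (/ɖʐ/); alveolo-palatal lacks voiceless (/tɕ/).

/dʒ/, /ɖʐ/, /tɕ/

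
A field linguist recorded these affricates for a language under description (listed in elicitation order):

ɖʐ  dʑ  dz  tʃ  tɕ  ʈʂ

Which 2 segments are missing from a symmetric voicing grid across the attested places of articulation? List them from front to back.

Voiceless: /tʃ/ (postalveolar), /ʈʂ/ (retroflex), /tɕ/ (alveolo-palatal).
Voiced: /dz/ (alveolar), /ɖʐ/ (retroflex), /dʑ/ (alveolo-palatal).
Gaps, from front to back: alveolar lacks voiceless (/ts/); postalveolar lacks voiced (/dʒ/).

/ts/, /dʒ/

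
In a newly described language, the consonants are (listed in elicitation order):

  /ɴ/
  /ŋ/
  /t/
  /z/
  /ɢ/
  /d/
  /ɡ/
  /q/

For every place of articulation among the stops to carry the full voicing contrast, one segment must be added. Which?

Voiceless: /t/ (alveolar), /q/ (uvular).
Voiced: /d/ (alveolar), /ɡ/ (velar), /ɢ/ (uvular).
The velar row has no voiceless member, so the gap is the voiceless velar stop /k/.

/k/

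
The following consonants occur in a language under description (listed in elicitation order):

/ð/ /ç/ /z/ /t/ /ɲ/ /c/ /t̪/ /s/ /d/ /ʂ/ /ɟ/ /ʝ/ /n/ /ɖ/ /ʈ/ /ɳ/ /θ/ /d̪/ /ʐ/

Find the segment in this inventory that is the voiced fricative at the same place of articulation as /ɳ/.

/ɳ/ is a retroflex nasal.
The voiced fricative at the same place is a voiced retroflex fricative — in this inventory, /ʐ/.

/ʐ/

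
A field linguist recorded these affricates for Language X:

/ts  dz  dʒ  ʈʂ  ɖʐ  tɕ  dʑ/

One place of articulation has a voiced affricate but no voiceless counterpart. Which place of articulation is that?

place of articulation  voiceless  voiced  
alveolar          ts        dz      
postalveolar      —         dʒ      
retroflex         ʈʂ        ɖʐ      
alveolo-palatal   tɕ        dʑ      
Every place of articulation has a voiceless member except postalveolar, where /tʃ/ would be expected.

postalveolar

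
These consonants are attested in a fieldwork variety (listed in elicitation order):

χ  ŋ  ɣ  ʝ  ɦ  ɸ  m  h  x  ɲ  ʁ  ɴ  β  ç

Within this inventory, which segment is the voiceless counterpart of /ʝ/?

/ʝ/ is a voiced palatal fricative.
The voiceless counterpart is a voiceless palatal fricative — in this inventory, /ç/.

/ç/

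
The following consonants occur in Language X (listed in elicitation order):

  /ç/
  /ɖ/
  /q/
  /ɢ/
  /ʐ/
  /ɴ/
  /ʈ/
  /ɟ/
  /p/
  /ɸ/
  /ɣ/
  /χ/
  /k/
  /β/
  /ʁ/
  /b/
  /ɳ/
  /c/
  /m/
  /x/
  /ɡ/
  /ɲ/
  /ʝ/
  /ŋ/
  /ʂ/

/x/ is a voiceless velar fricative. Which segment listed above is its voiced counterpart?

/ɣ/

The voiced counterpart is a voiced velar fricative — in this inventory, /ɣ/.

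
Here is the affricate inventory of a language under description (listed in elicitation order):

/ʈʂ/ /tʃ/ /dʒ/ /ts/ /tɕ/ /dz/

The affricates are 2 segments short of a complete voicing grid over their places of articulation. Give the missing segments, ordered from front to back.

alveolar: voiceless /ts/, voiced /dz/.
postalveolar: voiceless /tʃ/, voiced /dʒ/.
retroflex: voiceless /ʈʂ/, voiced —.
alveolo-palatal: voiceless /tɕ/, voiced —.
Gaps, from front to back: retroflex lacks voiced (/ɖʐ/); alveolo-palatal lacks voiced (/dʑ/).

/ɖʐ/, /dʑ/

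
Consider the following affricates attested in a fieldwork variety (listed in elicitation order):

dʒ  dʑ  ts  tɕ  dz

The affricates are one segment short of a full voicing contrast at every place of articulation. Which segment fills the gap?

Voiceless: /ts/ (alveolar), /tɕ/ (alveolo-palatal).
Voiced: /dz/ (alveolar), /dʒ/ (postalveolar), /dʑ/ (alveolo-palatal).
The postalveolar row has no voiceless member, so the gap is the voiceless postalveolar affricate /tʃ/.

/tʃ/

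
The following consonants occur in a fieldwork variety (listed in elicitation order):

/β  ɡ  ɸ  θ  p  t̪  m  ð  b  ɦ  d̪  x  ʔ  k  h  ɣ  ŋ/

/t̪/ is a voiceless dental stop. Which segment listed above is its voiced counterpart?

/d̪/

The voiced counterpart is a voiced dental stop — in this inventory, /d̪/.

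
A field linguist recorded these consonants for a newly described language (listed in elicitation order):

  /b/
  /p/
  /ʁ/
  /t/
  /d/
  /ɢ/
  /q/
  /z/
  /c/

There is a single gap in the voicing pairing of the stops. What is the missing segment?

/ɟ/

bilabial: voiceless /p/, voiced /b/.
alveolar: voiceless /t/, voiced /d/.
palatal: voiceless /c/, voiced —.
uvular: voiceless /q/, voiced /ɢ/.
The palatal row has no voiced member, so the gap is the voiced palatal stop /ɟ/.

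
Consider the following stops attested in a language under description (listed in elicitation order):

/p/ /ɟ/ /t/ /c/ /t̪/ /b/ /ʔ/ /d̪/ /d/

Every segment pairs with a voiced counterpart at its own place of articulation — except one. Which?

Bilabial: /p/ ~ /b/
Dental: /t̪/ ~ /d̪/
Alveolar: /t/ ~ /d/
Palatal: /c/ ~ /ɟ/
Glottal: only /ʔ/ (voiceless); no voiced partner.
So /ʔ/ is the unpaired segment.

/ʔ/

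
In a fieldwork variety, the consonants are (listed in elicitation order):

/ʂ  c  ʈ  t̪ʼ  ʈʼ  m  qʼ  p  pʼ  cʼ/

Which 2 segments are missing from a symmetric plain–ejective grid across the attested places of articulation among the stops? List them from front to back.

place of articulation  plain     ejective
bilabial          p         pʼ      
dental            —         t̪ʼ     
retroflex         ʈ         ʈʼ      
palatal           c         cʼ      
uvular            —         qʼ      
Gaps, from front to back: dental lacks plain (/t̪/); uvular lacks plain (/q/).

/t̪/, /q/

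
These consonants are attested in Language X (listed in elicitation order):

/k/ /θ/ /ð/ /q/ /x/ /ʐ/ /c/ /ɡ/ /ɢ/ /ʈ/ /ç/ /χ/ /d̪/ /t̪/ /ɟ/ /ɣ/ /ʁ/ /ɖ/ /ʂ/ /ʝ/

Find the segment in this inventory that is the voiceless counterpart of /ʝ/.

/ʝ/ is a voiced palatal fricative.
The voiceless counterpart is a voiceless palatal fricative — in this inventory, /ç/.

/ç/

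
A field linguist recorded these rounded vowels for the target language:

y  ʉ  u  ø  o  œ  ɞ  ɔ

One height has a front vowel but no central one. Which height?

height            front     central   back    
high              y         ʉ         u       
high-mid          ø         —         o       
low-mid           œ         ɞ         ɔ       
Every height has a central member except high-mid, where /ɵ/ would be expected.

high-mid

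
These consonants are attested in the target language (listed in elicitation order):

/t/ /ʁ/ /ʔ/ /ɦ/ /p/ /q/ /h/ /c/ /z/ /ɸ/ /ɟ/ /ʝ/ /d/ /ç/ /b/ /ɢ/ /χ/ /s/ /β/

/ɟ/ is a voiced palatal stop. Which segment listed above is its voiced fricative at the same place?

/ʝ/

The voiced fricative at the same place is a voiced palatal fricative — in this inventory, /ʝ/.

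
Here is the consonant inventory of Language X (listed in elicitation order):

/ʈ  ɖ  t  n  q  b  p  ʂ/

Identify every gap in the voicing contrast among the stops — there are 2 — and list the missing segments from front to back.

/d/, /ɢ/

bilabial: voiceless /p/, voiced /b/.
alveolar: voiceless /t/, voiced —.
retroflex: voiceless /ʈ/, voiced /ɖ/.
uvular: voiceless /q/, voiced —.
Gaps, from front to back: alveolar lacks voiced (/d/); uvular lacks voiced (/ɢ/).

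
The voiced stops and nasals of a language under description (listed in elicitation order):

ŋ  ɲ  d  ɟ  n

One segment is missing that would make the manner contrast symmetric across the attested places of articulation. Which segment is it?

alveolar: oral stop /d/, nasal /n/.
palatal: oral stop /ɟ/, nasal /ɲ/.
velar: oral stop —, nasal /ŋ/.
The velar row has no oral stop member, so the gap is the velar oral stop /ɡ/.

/ɡ/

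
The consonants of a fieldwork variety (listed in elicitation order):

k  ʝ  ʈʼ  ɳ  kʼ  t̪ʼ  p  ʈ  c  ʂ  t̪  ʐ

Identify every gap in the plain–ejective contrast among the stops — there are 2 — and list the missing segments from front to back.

bilabial: plain /p/, ejective —.
dental: plain /t̪/, ejective /t̪ʼ/.
retroflex: plain /ʈ/, ejective /ʈʼ/.
palatal: plain /c/, ejective —.
velar: plain /k/, ejective /kʼ/.
Gaps, from front to back: bilabial lacks ejective (/pʼ/); palatal lacks ejective (/cʼ/).

/pʼ/, /cʼ/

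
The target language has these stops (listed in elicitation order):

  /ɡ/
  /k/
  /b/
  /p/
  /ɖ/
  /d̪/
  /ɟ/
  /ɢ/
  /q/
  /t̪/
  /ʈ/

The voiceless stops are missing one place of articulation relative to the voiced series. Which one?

place of articulation  voiceless  voiced  
bilabial          p         b       
dental            t̪        d̪      
retroflex         ʈ         ɖ       
palatal           —         ɟ       
velar             k         ɡ       
uvular            q         ɢ       
Every place of articulation has a voiceless member except palatal, where /c/ would be expected.

palatal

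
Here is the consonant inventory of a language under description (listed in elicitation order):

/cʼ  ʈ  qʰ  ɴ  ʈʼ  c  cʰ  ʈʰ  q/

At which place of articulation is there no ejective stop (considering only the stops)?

uvular

place of articulation  plain     aspirated  ejective
retroflex         ʈ         ʈʰ        ʈʼ      
palatal           c         cʰ        cʼ      
uvular            q         qʰ        —       
Every place of articulation has an ejective member except uvular, where /qʼ/ would be expected.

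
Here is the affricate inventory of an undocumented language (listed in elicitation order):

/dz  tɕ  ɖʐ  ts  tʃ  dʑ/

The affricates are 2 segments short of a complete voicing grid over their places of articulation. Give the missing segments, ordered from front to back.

Voiceless: /ts/ (alveolar), /tʃ/ (postalveolar), /tɕ/ (alveolo-palatal).
Voiced: /dz/ (alveolar), /ɖʐ/ (retroflex), /dʑ/ (alveolo-palatal).
Gaps, from front to back: postalveolar lacks voiced (/dʒ/); retroflex lacks voiceless (/ʈʂ/).

/dʒ/, /ʈʂ/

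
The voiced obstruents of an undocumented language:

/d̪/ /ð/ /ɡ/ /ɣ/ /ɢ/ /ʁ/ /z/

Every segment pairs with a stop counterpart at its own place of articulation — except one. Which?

Dental: /d̪/ ~ /ð/
Velar: /ɡ/ ~ /ɣ/
Uvular: /ɢ/ ~ /ʁ/
Alveolar: only /z/ (fricative); no stop partner.
So /z/ is the unpaired segment.

/z/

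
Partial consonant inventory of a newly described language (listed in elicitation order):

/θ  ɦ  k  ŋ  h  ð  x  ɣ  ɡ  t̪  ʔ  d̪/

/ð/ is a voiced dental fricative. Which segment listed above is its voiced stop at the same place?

The voiced stop at the same place is a voiced dental stop — in this inventory, /d̪/.

/d̪/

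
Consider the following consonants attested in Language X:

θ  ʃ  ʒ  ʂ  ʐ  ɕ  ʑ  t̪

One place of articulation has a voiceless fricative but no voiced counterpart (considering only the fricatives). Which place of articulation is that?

dental

dental: voiceless /θ/, voiced —.
postalveolar: voiceless /ʃ/, voiced /ʒ/.
retroflex: voiceless /ʂ/, voiced /ʐ/.
alveolo-palatal: voiceless /ɕ/, voiced /ʑ/.
Every place of articulation has a voiced member except dental, where /ð/ would be expected.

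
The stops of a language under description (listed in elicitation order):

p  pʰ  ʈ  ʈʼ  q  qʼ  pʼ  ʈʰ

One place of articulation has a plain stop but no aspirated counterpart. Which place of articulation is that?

uvular

Plain: /p/ (bilabial), /ʈ/ (retroflex), /q/ (uvular).
Aspirated: /pʰ/ (bilabial), /ʈʰ/ (retroflex).
Ejective: /pʼ/ (bilabial), /ʈʼ/ (retroflex), /qʼ/ (uvular).
Every place of articulation has an aspirated member except uvular, where /qʰ/ would be expected.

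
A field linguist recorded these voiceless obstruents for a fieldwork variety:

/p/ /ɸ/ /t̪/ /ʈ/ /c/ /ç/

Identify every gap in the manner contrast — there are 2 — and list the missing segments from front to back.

/θ/, /ʂ/

bilabial: stop /p/, fricative /ɸ/.
dental: stop /t̪/, fricative —.
retroflex: stop /ʈ/, fricative —.
palatal: stop /c/, fricative /ç/.
Gaps, from front to back: dental lacks fricative (/θ/); retroflex lacks fricative (/ʂ/).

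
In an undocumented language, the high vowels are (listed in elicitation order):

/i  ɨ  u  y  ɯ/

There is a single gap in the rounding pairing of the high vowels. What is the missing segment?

Unrounded: /i/ (front), /ɨ/ (central), /ɯ/ (back).
Rounded: /y/ (front), /u/ (back).
The central row has no rounded member, so the gap is the central rounded vowel /ʉ/.

/ʉ/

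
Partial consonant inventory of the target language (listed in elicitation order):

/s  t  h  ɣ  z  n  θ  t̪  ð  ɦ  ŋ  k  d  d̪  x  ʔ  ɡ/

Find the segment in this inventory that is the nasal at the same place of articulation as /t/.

/n/

/t/ is a voiceless alveolar stop.
The nasal at the same place is an alveolar nasal — in this inventory, /n/.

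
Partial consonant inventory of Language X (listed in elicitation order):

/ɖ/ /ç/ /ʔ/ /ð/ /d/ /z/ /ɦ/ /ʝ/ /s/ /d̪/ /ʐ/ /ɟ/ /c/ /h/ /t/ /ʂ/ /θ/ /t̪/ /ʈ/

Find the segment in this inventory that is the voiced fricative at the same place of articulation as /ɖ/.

/ʐ/

/ɖ/ is a voiced retroflex stop.
The voiced fricative at the same place is a voiced retroflex fricative — in this inventory, /ʐ/.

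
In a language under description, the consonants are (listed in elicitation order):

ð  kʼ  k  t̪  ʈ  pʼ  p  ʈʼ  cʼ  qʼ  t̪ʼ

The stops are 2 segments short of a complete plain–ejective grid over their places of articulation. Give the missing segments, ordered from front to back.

/c/, /q/

bilabial: plain /p/, ejective /pʼ/.
dental: plain /t̪/, ejective /t̪ʼ/.
retroflex: plain /ʈ/, ejective /ʈʼ/.
palatal: plain —, ejective /cʼ/.
velar: plain /k/, ejective /kʼ/.
uvular: plain —, ejective /qʼ/.
Gaps, from front to back: palatal lacks plain (/c/); uvular lacks plain (/q/).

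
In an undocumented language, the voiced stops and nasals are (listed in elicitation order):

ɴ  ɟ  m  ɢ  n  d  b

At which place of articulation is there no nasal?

place of articulation  oral stop  nasal   
bilabial          b         m       
alveolar          d         n       
palatal           ɟ         —       
uvular            ɢ         ɴ       
Every place of articulation has a nasal member except palatal, where /ɲ/ would be expected.

palatal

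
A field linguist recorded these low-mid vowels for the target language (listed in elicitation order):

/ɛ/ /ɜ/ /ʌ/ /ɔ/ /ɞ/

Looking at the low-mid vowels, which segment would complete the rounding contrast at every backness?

backness          unrounded  rounded 
front             ɛ         —       
central           ɜ         ɞ       
back              ʌ         ɔ       
The front row has no rounded member, so the gap is the front rounded vowel /œ/.

/œ/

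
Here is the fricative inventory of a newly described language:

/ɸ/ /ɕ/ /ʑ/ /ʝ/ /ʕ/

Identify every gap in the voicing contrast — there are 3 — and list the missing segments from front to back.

/β/, /ç/, /ħ/

bilabial: voiceless /ɸ/, voiced —.
alveolo-palatal: voiceless /ɕ/, voiced /ʑ/.
palatal: voiceless —, voiced /ʝ/.
pharyngeal: voiceless —, voiced /ʕ/.
Gaps, from front to back: bilabial lacks voiced (/β/); palatal lacks voiceless (/ç/); pharyngeal lacks voiceless (/ħ/).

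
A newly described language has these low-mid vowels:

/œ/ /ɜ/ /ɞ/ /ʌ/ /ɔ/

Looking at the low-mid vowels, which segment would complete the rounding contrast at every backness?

Unrounded: /ɜ/ (central), /ʌ/ (back).
Rounded: /œ/ (front), /ɞ/ (central), /ɔ/ (back).
The front row has no unrounded member, so the gap is the front unrounded vowel /ɛ/.

/ɛ/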